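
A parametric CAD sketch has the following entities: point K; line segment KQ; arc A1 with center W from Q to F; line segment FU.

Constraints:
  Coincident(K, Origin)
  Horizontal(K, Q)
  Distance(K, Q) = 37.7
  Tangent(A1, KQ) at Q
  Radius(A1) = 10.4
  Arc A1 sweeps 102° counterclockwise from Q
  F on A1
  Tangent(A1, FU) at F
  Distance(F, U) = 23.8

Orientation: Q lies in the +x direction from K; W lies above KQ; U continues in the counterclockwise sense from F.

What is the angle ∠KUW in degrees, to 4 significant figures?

38.53°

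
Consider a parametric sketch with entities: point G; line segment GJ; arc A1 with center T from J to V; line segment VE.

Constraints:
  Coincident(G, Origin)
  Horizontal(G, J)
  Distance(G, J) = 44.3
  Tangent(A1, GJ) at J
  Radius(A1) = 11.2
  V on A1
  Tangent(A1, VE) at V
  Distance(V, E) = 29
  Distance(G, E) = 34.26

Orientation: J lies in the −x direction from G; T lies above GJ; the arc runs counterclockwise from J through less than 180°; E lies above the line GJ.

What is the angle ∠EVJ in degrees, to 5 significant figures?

152.26°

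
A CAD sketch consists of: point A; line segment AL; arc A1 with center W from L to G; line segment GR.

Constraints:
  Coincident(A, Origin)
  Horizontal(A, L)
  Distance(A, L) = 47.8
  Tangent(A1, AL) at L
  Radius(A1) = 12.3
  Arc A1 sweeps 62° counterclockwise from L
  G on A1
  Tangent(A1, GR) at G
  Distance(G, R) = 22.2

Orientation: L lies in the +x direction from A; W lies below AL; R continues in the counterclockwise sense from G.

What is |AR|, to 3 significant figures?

37.2

On A1, L sits at bearing 90° from W; a 62° counterclockwise sweep puts G at bearing 152°, so G = W + 12.3·(cos 152°, sin 152°) = (36.9, -6.53). Since A1 is tangent to GR there, WG ⟂ GR, so GR runs along (−sin 152°, cos 152°); with |GR| = 22.2, R = (26.5, -26.1). Then |AR| = |R − A| = 37.2.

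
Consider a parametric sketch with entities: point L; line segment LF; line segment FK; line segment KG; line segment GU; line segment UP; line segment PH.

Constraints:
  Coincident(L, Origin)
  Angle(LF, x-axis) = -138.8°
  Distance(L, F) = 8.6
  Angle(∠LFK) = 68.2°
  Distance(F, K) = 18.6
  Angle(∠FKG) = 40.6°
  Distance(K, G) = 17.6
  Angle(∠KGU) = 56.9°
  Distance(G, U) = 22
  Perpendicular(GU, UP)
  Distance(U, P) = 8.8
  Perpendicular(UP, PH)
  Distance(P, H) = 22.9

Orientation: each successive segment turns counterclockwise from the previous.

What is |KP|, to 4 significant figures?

13.74

∠KGU = 56.9° gives GU at -124.5° from the x-axis; with |GU| = 22.0, U = (-9.066, -15.97). The perpendicularity gives UP at right angles to GU, so UP runs at -34.50°; with |UP| = 8.8, P = (-1.814, -20.95). Then |KP| = |P − K| = 13.74.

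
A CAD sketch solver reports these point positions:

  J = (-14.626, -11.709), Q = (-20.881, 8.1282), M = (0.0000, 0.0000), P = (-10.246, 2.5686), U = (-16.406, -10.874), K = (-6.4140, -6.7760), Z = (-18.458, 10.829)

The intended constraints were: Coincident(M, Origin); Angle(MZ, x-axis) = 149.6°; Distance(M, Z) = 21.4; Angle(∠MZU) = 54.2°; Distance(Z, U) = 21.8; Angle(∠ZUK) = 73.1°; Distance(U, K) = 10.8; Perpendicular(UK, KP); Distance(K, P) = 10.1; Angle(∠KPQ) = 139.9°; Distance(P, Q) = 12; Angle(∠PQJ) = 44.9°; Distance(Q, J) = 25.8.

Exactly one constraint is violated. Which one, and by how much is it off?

Distance(Q, J) = 25.8 — off by 5.00.

M = (0.00, 0.00) ✓; MZ at 149.6° ✓; |MZ| = 21.40 ✓; ∠MZU = 54.20° ✓; |ZU| = 21.80 ✓; ∠ZUK = 73.10° ✓; |UK| = 10.80 ✓; ∠(UK, KP) = 90.00° ✓; |KP| = 10.10 ✓; ∠KPQ = 139.9° ✓; |PQ| = 12.00 ✓; ∠PQJ = 44.90° ✓; |QJ| = 20.80 ✗.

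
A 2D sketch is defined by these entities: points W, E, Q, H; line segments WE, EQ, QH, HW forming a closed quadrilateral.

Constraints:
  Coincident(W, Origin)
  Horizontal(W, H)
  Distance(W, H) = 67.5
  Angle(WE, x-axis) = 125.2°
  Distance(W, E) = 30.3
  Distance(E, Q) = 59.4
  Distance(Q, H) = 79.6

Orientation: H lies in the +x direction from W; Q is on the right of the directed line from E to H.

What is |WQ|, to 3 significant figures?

33.6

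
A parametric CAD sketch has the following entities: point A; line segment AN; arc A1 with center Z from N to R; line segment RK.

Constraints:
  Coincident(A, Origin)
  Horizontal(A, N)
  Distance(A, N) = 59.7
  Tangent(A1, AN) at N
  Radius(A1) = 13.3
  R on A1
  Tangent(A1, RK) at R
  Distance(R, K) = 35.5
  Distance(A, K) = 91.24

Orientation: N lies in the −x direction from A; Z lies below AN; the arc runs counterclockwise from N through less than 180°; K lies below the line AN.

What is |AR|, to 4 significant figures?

73.65

A is at the origin; AN is horizontal with |AN| = 59.7 and N on the −x side, so N = (-59.70, 0.000). Tangency of A1 to AN means the radius ZN is perpendicular to AN, so Z = N + (0, -13.3) = (-59.70, -13.30). Since ZR ⟂ RK (tangency), |ZK| = √(13.3² + 35.5²) = 37.91 regardless of where R sits on A1. So K lies on both circle(A, 91.24) and circle(Z, 37.91); the below-AN intersection is K = (-78.75, -46.07). R is the foot of the tangent from K: R = (-72.81, -11.07).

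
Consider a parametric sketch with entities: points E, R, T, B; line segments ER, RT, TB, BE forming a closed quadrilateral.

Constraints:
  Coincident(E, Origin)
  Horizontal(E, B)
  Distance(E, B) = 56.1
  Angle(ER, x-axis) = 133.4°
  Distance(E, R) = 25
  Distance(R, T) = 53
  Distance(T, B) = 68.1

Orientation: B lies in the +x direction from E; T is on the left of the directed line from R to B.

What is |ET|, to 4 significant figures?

60.06

E is at the origin; E and B share the same y with |EB| = 56.1 and B in +x, so B = (56.1, 0). ER runs at 133.4° with |ER| = 25.0, so R = (-17.18, 18.16). T is determined by |RT| = 53.0 and |TB| = 68.1 together: it lies at the intersection of circle(R, 53.0) and circle(B, 68.1). With |RB| = 75.49, the foot of the radical line on RB is 25.64 from R and the perpendicular offset is √(53.0² − 25.64²) = 46.39. Taking the left-of-RB solution: T = (18.87, 57.02).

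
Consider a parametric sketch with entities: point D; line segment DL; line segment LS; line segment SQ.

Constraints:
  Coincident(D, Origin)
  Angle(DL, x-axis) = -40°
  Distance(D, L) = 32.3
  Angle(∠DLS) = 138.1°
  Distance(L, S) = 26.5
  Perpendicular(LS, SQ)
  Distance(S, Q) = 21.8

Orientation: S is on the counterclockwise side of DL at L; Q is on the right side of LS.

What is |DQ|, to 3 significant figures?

66.6

D is at the origin; DL runs at -40.0° with length 32.3, so L = 32.3·(cos -40.0°, sin -40.0°) = (24.7, -20.8). ∠DLS = 138.1°, so LS runs at -40.0° + (180° − 138.1°) = 1.90° from the x-axis; with |LS| = 26.5, S = L + 26.5·(cos 1.90°, sin 1.90°) = (51.2, -19.9). LS ⟂ SQ; with |SQ| = 21.8 on the right of LS, Q = S + 21.8·(0.0332, -0.999) = (52.0, -41.7). Then |DQ| = |Q − D| = 66.6.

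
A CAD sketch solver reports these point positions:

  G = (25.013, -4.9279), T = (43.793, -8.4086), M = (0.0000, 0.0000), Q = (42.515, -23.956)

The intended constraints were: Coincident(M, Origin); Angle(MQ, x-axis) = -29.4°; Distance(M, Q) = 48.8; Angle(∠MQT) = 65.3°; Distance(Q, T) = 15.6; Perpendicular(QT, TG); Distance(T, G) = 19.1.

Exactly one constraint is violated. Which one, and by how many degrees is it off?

Perpendicular(QT, TG) — off by 5.80°.

M = (0.00, 0.00) ✓; MQ at -29.40° ✓; |MQ| = 48.80 ✓; ∠MQT = 65.30° ✓; |QT| = 15.60 ✓; ∠(QT, TG) = 84.20° ✗; |TG| = 19.10 ✓.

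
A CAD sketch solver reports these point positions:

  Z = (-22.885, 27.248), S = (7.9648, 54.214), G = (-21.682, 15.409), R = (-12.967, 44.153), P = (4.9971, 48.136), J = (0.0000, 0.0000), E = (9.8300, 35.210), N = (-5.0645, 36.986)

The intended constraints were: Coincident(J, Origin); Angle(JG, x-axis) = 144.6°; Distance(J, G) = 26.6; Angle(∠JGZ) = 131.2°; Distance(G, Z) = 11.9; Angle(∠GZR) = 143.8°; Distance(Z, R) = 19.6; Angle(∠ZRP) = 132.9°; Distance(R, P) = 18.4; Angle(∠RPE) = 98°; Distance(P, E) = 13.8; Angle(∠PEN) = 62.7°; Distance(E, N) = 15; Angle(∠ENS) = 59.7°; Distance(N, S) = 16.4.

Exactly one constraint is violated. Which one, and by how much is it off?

Distance(N, S) = 16.4 — off by 5.20.

J = (0.00, 0.00) ✓; JG at 144.6° ✓; |JG| = 26.60 ✓; ∠JGZ = 131.2° ✓; |GZ| = 11.90 ✓; ∠GZR = 143.8° ✓; |ZR| = 19.60 ✓; ∠ZRP = 132.9° ✓; |RP| = 18.40 ✓; ∠RPE = 98.00° ✓; |PE| = 13.80 ✓; ∠PEN = 62.70° ✓; |EN| = 15.00 ✓; ∠ENS = 59.70° ✓; |NS| = 21.60 ✗.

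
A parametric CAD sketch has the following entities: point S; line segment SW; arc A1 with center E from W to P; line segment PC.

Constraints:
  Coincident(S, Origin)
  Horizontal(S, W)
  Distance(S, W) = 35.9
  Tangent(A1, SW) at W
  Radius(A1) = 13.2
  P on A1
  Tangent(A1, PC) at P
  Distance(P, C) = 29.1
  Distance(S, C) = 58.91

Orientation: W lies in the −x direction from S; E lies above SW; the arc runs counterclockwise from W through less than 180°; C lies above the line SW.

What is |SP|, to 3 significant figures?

31.1

S is at the origin; S and W share the same y with |SW| = 35.9 and W on the −x side, so W = (-35.9, 0.00). The tangent condition forces EW to be normal to SW, so E = W + (0, 13.2) = (-35.9, 13.2). Since EP ⟂ PC (tangency), |EC| = √(13.2² + 29.1²) = 32.0 regardless of where P sits on A1. So C lies on both circle(S, 58.91) and circle(E, 32.0); the above-SW intersection is C = (-37.9, 45.1). P is the foot of the tangent from C: P = (-24.2, 19.4).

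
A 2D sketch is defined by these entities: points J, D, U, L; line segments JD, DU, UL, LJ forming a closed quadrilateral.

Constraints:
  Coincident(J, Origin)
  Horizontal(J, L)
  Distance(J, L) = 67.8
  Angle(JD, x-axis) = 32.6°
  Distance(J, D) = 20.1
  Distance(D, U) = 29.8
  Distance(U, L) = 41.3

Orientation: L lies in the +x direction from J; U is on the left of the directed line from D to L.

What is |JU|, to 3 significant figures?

49.8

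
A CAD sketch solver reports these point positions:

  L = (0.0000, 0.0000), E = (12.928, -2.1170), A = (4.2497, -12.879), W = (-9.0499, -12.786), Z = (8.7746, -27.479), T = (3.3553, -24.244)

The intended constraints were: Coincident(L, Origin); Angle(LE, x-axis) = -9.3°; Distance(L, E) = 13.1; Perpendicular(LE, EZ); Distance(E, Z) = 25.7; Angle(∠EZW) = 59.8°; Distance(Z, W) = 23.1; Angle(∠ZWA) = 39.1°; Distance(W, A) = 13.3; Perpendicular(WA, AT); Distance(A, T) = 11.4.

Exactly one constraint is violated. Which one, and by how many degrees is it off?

Perpendicular(WA, AT) — off by 4.10°.

L = (0.00, 0.00) ✓; LE at -9.300° ✓; |LE| = 13.10 ✓; ∠(LE, EZ) = 90.00° ✓; |EZ| = 25.70 ✓; ∠EZW = 59.80° ✓; |ZW| = 23.10 ✓; ∠ZWA = 39.10° ✓; |WA| = 13.30 ✓; ∠(WA, AT) = 94.10° ✗; |AT| = 11.40 ✓.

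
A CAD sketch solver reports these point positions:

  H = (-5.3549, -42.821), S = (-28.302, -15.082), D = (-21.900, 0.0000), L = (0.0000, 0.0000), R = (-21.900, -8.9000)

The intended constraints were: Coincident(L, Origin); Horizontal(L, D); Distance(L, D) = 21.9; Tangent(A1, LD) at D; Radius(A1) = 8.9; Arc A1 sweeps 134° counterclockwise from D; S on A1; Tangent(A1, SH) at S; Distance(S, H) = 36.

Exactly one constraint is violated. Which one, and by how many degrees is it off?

Tangent(A1, SH) at S — off by 4.40°.

L = (0.00, 0.00) ✓; L.y = 0.00, D.y = 0.00 ✓; |LD| = 21.90 ✓; ∠(RD, DL) = 90.00° ✓; |RD| = 8.900 ✓; bearing(R→S) − bearing(R→D) = 134.0° ✓; |RS| = 8.900 ✓; ∠(RS, SH) = 94.40° ✗; |SH| = 36.00 ✓.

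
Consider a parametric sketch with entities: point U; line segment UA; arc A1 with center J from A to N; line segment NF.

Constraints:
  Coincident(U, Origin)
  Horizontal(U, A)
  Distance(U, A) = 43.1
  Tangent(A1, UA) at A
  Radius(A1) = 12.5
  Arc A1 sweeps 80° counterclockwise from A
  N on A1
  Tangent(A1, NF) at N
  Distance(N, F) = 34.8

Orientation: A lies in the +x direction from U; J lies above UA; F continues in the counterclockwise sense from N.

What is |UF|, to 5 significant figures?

75.932

On A1, A sits at bearing -90° from J; an 80° counterclockwise sweep puts N at bearing -10°, so N = J + 12.5·(cos -10°, sin -10°) = (55.410, 10.329). A1 meets NF tangentially, so JN is at right angles to NF, so NF runs along (−sin -10°, cos -10°); with |NF| = 34.8, F = (61.453, 44.601). Then |UF| = |F − U| = 75.932.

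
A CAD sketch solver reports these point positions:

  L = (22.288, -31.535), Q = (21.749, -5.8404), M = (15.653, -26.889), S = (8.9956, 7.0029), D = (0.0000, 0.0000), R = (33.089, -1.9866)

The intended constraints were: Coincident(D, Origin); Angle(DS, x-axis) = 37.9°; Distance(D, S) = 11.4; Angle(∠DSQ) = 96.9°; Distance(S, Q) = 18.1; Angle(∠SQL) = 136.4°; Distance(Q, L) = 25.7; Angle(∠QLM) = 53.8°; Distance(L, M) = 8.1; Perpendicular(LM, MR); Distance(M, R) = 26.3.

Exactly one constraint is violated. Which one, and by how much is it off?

Distance(M, R) = 26.3 — off by 4.10.

D = (0.00, 0.00) ✓; DS at 37.90° ✓; |DS| = 11.40 ✓; ∠DSQ = 96.90° ✓; |SQ| = 18.10 ✓; ∠SQL = 136.4° ✓; |QL| = 25.70 ✓; ∠QLM = 53.80° ✓; |LM| = 8.100 ✓; ∠(LM, MR) = 90.00° ✓; |MR| = 30.40 ✗.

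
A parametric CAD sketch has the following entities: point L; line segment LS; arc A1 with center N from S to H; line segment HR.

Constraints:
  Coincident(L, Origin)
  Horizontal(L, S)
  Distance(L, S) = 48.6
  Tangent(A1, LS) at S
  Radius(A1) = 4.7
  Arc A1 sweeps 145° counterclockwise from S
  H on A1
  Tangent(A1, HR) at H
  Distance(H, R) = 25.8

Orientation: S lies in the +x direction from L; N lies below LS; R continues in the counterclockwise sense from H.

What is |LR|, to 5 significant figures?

70.988

On A1, S sits at bearing 90° from N; a 145° counterclockwise sweep puts H at bearing 235°, so H = N + 4.7·(cos 235°, sin 235°) = (45.904, -8.5500). A1 meets HR tangentially, so NH is at right angles to HR, so HR runs along (−sin 235°, cos 235°); with |HR| = 25.8, R = (67.038, -23.348). Then |LR| = |R − L| = 70.988.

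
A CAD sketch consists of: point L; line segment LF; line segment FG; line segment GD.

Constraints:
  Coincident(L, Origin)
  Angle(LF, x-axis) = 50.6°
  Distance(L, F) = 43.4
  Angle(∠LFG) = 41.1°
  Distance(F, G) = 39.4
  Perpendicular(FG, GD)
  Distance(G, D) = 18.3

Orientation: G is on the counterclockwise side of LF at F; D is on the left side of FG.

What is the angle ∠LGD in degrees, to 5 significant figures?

13.207°

L is at the origin; LF runs at 50.6° with length 43.4, so F = 43.4·(cos 50.6°, sin 50.6°) = (27.547, 33.537). ∠LFG = 41.1°, so FG runs at 50.6° + (180° − 41.1°) = 189.50° from the x-axis; with |FG| = 39.4, G = F + 39.4·(cos 189.50°, sin 189.50°) = (-11.312, 27.034). The perpendicularity gives GD at right angles to FG; with |GD| = 18.3 on the left of FG, D = G + 18.3·(0.16505, -0.98629) = (-8.2920, 8.9847). Then cos ∠LGD = GL·GD / (|GL||GD|), giving 13.207°.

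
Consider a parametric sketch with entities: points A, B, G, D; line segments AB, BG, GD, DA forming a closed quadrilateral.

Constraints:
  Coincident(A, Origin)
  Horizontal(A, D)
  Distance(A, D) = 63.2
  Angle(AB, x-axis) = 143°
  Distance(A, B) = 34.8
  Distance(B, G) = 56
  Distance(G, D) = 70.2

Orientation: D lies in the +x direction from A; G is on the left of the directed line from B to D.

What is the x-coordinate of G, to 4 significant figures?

17.76

A is at the origin; A and D share the same y with |AD| = 63.2 and D in +x, so D = (63.2, 0). AB runs at 143.0° with |AB| = 34.8, so B = (-27.79, 20.94). G is determined by |BG| = 56.0 and |GD| = 70.2 together: it lies at the intersection of circle(B, 56.0) and circle(D, 70.2). With |BD| = 93.37, the foot of the radical line on BD is 37.09 from B and the perpendicular offset is √(56.0² − 37.09²) = 41.96. Taking the left-of-BD solution: G = (17.76, 53.51).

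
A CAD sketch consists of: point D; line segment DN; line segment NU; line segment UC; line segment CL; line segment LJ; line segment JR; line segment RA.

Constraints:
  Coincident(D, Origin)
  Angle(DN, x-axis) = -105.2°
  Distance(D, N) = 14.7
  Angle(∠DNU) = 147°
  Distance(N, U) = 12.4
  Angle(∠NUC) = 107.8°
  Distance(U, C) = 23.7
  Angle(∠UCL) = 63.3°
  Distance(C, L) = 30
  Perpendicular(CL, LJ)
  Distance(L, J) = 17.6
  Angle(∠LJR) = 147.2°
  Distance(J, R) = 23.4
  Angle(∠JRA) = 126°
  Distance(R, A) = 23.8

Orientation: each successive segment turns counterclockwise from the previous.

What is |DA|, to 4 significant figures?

49.73

D is at the origin; DN runs at -105.2° with length 14.7, so N = (-3.854, -14.19). ∠DNU = 147.0° gives NU at -72.20° from the x-axis; with |NU| = 12.4, U = (-0.06356, -25.99). ∠NUC = 107.8° gives UC at 0.000° from the x-axis; with |UC| = 23.7, C = (23.64, -25.99). ∠UCL = 63.3° gives CL at 116.7° from the x-axis; with |CL| = 30.0, L = (10.16, 0.8090). CL ⟂ LJ, so LJ runs at -153.3°; with |LJ| = 17.6, J = (-5.566, -7.099). ∠LJR = 147.2° gives JR at -120.5° from the x-axis; with |JR| = 23.4, R = (-17.44, -27.26). ∠JRA = 126.0° gives RA at -66.50° from the x-axis; with |RA| = 23.8, A = (-7.953, -49.09). Then |DA| = |A − D| = 49.73.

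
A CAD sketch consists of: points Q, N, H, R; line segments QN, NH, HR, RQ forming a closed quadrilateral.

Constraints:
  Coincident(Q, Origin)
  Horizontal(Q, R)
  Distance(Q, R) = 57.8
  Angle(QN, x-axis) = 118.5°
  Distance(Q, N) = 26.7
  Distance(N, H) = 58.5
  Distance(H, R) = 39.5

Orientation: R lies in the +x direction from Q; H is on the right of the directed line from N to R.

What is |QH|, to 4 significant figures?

32.73

Q is at the origin; QR is horizontal with |QR| = 57.8 and R in +x, so R = (57.8, 0). QN runs at 118.5° with |QN| = 26.7, so N = (-12.74, 23.46). H is determined by |NH| = 58.5 and |HR| = 39.5 together: it lies at the intersection of circle(N, 58.5) and circle(R, 39.5). With |NR| = 74.34, the foot of the radical line on NR is 49.69 from N and the perpendicular offset is √(58.5² − 49.69²) = 30.87. Taking the right-of-NR solution: H = (24.67, -21.51).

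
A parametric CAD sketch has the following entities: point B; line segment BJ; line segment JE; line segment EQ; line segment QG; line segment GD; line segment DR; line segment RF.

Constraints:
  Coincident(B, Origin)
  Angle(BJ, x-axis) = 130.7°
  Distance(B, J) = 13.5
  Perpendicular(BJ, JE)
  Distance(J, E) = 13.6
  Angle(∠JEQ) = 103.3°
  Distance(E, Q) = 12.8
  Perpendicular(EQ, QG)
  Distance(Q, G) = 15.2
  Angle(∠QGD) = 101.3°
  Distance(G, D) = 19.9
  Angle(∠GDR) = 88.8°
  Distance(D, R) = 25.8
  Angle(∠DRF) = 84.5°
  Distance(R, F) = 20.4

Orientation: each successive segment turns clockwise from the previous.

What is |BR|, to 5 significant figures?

31.050

B is at the origin; BJ runs at 130.7° with length 13.5, so J = (-8.8033, 10.235). BJ ⟂ JE, so JE runs at 40.700°; with |JE| = 13.6, E = (1.5073, 19.103). ∠JEQ = 103.3° gives EQ at -36.000° from the x-axis; with |EQ| = 12.8, Q = (11.863, 11.580). EQ ⟂ QG, so QG runs at -126.00°; with |QG| = 15.2, G = (2.9284, -0.71736). ∠QGD = 101.3° gives GD at 155.30° from the x-axis; with |GD| = 19.9, D = (-15.151, 7.5982). ∠GDR = 88.8° gives DR at 64.100° from the x-axis; with |DR| = 25.8, R = (-3.8814, 30.807). Then |BR| = |R − B| = 31.050.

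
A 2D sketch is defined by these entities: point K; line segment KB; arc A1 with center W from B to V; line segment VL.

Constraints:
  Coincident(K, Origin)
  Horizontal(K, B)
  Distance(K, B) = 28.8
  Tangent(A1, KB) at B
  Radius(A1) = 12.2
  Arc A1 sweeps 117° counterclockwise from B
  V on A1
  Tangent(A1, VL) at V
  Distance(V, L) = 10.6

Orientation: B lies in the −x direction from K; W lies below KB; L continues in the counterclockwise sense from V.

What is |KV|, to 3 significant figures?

43.5

The tangent condition forces WB to be normal to KB, so W = B + (0, -12.2) = (-28.8, -12.2). On A1, B sits at bearing 90° from W; a 117° counterclockwise sweep puts V at bearing 207°, so V = W + 12.2·(cos 207°, sin 207°) = (-39.7, -17.7). Then |KV| = |V − K| = 43.5.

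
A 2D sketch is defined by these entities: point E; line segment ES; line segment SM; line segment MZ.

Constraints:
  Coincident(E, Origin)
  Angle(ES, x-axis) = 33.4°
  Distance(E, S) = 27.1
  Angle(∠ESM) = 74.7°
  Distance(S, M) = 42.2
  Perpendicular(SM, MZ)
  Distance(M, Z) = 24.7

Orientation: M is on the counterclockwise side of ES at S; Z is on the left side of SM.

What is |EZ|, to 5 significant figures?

35.079

∠ESM = 74.7°, so SM runs at 33.4° + (180° − 74.7°) = 138.70° from the x-axis; with |SM| = 42.2, M = S + 42.2·(cos 138.70°, sin 138.70°) = (-9.0790, 42.770). SM is perpendicular to MZ; with |MZ| = 24.7 on the left of SM, Z = M + 24.7·(-0.66000, -0.75126) = (-25.381, 24.214). Then |EZ| = |Z − E| = 35.079.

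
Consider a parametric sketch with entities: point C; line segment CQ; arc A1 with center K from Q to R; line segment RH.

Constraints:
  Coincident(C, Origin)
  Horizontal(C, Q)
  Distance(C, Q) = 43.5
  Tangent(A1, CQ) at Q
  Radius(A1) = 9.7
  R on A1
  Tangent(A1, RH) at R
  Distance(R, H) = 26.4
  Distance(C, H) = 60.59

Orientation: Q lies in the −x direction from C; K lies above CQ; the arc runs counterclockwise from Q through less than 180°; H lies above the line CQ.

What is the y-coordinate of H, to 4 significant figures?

37.53

C is at the origin; CQ is horizontal with |CQ| = 43.5 and Q on the −x side, so Q = (-43.50, 0.000). The tangent condition forces KQ to be normal to CQ, so K = Q + (0, 9.7) = (-43.50, 9.700). Since KR ⟂ RH (tangency), |KH| = √(9.7² + 26.4²) = 28.13 regardless of where R sits on A1. So H lies on both circle(C, 60.59) and circle(K, 28.13); the above-CQ intersection is H = (-47.57, 37.53). R is the foot of the tangent from H: R = (-34.97, 14.33).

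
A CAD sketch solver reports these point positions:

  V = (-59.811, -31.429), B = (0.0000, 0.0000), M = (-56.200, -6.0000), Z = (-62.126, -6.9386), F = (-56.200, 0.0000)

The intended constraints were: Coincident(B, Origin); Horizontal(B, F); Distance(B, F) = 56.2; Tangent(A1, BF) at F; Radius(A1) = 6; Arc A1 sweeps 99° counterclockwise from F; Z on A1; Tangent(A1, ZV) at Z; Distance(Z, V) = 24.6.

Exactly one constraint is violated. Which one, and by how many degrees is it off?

Tangent(A1, ZV) at Z — off by 3.60°.

B = (0.00, 0.00) ✓; B.y = 0.00, F.y = 0.00 ✓; |BF| = 56.20 ✓; ∠(MF, FB) = 90.00° ✓; |MF| = 6.000 ✓; bearing(M→Z) − bearing(M→F) = 99.00° ✓; |MZ| = 6.000 ✓; ∠(MZ, ZV) = 93.60° ✗; |ZV| = 24.60 ✓.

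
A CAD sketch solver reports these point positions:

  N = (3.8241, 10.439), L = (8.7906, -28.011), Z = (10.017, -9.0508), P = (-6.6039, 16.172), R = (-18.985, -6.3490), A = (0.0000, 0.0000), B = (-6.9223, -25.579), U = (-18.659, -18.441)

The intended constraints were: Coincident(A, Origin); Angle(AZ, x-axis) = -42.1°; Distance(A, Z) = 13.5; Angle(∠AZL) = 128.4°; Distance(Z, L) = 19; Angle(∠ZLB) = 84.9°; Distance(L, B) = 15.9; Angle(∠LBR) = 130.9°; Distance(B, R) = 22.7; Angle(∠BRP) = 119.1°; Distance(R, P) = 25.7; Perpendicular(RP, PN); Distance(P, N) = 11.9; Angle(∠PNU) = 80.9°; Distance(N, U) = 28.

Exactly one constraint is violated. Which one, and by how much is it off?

Distance(N, U) = 28 — off by 8.60.

A = (0.00, 0.00) ✓; AZ at -42.10° ✓; |AZ| = 13.50 ✓; ∠AZL = 128.4° ✓; |ZL| = 19.00 ✓; ∠ZLB = 84.90° ✓; |LB| = 15.90 ✓; ∠LBR = 130.9° ✓; |BR| = 22.70 ✓; ∠BRP = 119.1° ✓; |RP| = 25.70 ✓; ∠(RP, PN) = 90.00° ✓; |PN| = 11.90 ✓; ∠PNU = 80.90° ✓; |NU| = 36.60 ✗.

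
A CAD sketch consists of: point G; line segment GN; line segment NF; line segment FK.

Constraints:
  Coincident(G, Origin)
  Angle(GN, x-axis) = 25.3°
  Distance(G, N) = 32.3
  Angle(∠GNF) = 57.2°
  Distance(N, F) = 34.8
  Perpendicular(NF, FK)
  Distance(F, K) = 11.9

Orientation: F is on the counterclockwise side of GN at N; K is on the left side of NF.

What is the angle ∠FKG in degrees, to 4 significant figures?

131.4°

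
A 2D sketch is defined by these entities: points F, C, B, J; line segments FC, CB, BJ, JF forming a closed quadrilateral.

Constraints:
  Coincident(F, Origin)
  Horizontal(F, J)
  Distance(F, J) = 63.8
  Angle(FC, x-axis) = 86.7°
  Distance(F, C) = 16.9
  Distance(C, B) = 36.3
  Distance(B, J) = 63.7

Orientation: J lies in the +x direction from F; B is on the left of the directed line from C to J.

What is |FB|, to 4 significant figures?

51.62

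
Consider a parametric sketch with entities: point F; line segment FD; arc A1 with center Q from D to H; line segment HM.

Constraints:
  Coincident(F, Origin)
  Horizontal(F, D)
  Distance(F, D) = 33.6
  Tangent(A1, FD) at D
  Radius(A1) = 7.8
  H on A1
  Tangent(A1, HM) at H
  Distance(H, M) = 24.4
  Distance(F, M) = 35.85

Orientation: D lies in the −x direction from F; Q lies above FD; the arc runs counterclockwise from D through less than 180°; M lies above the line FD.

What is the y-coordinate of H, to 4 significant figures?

5.934

Checks: F.y = 0.00, D.y = 0.00 ✓; |QH| = 7.800 ✓; ∠(QH, HM) = 90.00° ✓; |HM| = 24.40 ✓; |FM| = 35.85 ✓.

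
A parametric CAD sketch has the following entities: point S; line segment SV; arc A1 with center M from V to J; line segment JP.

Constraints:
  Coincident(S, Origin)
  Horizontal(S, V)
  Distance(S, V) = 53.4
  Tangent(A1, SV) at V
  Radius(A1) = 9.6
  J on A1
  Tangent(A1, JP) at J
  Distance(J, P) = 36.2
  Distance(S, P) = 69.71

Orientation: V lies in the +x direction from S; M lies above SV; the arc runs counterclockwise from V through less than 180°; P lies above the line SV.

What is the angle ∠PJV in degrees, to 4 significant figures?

126.1°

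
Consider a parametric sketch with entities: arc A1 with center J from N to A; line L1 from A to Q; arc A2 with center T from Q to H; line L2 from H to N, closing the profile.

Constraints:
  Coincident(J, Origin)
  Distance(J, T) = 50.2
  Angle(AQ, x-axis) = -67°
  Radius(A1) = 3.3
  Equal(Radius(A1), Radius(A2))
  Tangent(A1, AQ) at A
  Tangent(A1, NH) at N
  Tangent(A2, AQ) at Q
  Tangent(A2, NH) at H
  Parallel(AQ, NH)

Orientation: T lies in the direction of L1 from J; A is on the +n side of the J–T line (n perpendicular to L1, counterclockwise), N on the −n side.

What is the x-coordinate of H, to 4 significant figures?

16.58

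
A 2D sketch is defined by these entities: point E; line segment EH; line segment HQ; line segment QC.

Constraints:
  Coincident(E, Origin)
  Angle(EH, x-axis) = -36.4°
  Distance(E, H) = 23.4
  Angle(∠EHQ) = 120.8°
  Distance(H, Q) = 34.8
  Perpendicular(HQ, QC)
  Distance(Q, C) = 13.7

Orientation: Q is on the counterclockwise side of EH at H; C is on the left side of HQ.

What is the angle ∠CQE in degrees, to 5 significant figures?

66.749°

E is at the origin; EH runs at -36.4° with length 23.4, so H = 23.4·(cos -36.4°, sin -36.4°) = (18.835, -13.886). ∠EHQ = 120.8°, so HQ runs at -36.4° + (180° − 120.8°) = 22.800° from the x-axis; with |HQ| = 34.8, Q = H + 34.8·(cos 22.800°, sin 22.800°) = (50.915, -0.40046). The perpendicularity gives QC at right angles to HQ; with |QC| = 13.7 on the left of HQ, C = Q + 13.7·(-0.38752, 0.92186) = (45.606, 12.229). Then cos ∠CQE = QC·QE / (|QC||QE|), giving 66.749°.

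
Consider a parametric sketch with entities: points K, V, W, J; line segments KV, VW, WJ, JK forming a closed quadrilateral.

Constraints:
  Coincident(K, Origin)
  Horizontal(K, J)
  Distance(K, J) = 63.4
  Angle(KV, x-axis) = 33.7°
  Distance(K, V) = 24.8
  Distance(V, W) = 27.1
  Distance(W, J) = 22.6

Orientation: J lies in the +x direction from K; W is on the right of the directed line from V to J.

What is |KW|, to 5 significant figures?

41.336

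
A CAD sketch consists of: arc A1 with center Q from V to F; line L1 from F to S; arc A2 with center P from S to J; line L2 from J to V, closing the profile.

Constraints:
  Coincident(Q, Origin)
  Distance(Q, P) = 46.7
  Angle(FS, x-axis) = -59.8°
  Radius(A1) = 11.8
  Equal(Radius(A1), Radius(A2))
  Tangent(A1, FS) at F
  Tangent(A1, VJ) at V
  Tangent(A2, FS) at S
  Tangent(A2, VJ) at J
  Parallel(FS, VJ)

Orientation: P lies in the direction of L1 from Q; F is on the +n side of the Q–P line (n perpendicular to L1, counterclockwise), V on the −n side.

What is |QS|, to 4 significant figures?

48.17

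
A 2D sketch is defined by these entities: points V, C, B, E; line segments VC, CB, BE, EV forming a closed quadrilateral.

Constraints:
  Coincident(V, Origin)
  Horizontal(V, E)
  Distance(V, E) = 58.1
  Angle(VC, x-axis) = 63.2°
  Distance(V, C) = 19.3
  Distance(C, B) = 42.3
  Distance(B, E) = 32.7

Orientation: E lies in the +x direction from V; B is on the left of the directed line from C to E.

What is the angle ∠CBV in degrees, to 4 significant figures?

13.36°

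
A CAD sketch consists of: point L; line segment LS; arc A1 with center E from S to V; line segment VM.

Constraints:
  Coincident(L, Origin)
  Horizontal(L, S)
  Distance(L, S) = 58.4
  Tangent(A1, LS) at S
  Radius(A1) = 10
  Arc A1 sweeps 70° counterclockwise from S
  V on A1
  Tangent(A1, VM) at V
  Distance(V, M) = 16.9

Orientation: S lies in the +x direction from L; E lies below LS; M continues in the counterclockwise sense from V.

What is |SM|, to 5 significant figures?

27.108

L is at the origin; LS is horizontal with |LS| = 58.4 and S on the +x side, so S = (58.400, 0.0000). Since A1 is tangent to LS there, ES ⟂ LS, so E = S + (0, -10) = (58.400, -10.000). On A1, S sits at bearing 90° from E; a 70° counterclockwise sweep puts V at bearing 160°, so V = E + 10.0·(cos 160°, sin 160°) = (49.003, -6.5798). Tangency of A1 to VM means the radius EV is perpendicular to VM, so VM runs along (−sin 160°, cos 160°); with |VM| = 16.9, M = (43.223, -22.461). Then |SM| = |M − S| = 27.108.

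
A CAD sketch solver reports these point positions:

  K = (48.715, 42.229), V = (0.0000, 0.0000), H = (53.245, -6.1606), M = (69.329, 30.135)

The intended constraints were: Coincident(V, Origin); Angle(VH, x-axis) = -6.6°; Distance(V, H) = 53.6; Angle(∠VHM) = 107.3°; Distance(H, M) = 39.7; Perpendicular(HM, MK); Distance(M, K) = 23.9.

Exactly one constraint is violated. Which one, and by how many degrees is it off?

Perpendicular(HM, MK) — off by 6.50°.

V = (0.00, 0.00) ✓; VH at -6.600° ✓; |VH| = 53.60 ✓; ∠VHM = 107.3° ✓; |HM| = 39.70 ✓; ∠(HM, MK) = 83.50° ✗; |MK| = 23.90 ✓.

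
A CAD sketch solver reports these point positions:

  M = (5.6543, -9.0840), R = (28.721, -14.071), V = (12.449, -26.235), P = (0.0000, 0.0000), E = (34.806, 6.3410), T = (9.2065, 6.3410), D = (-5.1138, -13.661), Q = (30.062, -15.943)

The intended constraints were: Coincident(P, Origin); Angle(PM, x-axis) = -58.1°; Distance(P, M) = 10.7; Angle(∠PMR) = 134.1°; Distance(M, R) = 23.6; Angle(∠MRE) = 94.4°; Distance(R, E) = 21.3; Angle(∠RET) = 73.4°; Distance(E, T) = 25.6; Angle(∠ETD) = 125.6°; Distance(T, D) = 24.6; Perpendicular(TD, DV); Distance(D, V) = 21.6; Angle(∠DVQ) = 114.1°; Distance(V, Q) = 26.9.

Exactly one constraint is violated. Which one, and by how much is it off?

Distance(V, Q) = 26.9 — off by 6.50.

P = (0.00, 0.00) ✓; PM at -58.10° ✓; |PM| = 10.70 ✓; ∠PMR = 134.1° ✓; |MR| = 23.60 ✓; ∠MRE = 94.40° ✓; |RE| = 21.30 ✓; ∠RET = 73.40° ✓; |ET| = 25.60 ✓; ∠ETD = 125.6° ✓; |TD| = 24.60 ✓; ∠(TD, DV) = 90.00° ✓; |DV| = 21.60 ✓; ∠DVQ = 114.1° ✓; |VQ| = 20.40 ✗.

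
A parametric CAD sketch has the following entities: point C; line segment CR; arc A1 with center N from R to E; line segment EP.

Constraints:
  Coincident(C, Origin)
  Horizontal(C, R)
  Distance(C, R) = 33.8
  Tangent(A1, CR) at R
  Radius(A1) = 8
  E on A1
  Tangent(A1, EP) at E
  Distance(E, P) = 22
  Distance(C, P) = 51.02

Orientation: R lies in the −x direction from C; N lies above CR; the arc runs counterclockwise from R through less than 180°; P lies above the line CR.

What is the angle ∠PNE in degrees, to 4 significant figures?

70.02°

C is at the origin; C and R share the same y with |CR| = 33.8 and R on the −x side, so R = (-33.80, 0.000). Tangency of A1 to CR means the radius NR is perpendicular to CR, so N = R + (0, 8) = (-33.80, 8.000). Since NE ⟂ EP (tangency), |NP| = √(8.0² + 22.0²) = 23.41 regardless of where E sits on A1. So P lies on both circle(C, 51.02) and circle(N, 23.41); the above-CR intersection is P = (-41.09, 30.25). E is the foot of the tangent from P: E = (-27.51, 12.94).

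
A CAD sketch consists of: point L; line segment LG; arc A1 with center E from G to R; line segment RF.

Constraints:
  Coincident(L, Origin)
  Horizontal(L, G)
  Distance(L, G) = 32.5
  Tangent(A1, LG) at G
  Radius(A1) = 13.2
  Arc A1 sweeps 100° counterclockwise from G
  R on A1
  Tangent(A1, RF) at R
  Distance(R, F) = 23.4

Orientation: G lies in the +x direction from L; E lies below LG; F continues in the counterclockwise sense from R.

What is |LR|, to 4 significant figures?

24.91

L is at the origin; L and G share the same y with |LG| = 32.5 and G on the +x side, so G = (32.50, 0.000). Tangency of A1 to LG means the radius EG is perpendicular to LG, so E = G + (0, -13.2) = (32.50, -13.20). On A1, G sits at bearing 90° from E; a 100° counterclockwise sweep puts R at bearing 190°, so R = E + 13.2·(cos 190°, sin 190°) = (19.50, -15.49). Then |LR| = |R − L| = 24.91.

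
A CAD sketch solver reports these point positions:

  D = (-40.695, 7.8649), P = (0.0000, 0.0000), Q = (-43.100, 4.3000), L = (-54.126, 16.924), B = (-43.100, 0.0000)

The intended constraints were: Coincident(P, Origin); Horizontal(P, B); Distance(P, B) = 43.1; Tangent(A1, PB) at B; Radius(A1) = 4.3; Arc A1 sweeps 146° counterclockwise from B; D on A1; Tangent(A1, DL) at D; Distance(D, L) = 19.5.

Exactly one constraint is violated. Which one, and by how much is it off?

Distance(D, L) = 19.5 — off by 3.30.

P = (0.00, 0.00) ✓; P.y = 0.00, B.y = 0.00 ✓; |PB| = 43.10 ✓; ∠(QB, BP) = 90.00° ✓; |QB| = 4.300 ✓; bearing(Q→D) − bearing(Q→B) = 146.0° ✓; |QD| = 4.300 ✓; ∠(QD, DL) = 89.99° ✓; |DL| = 16.20 ✗.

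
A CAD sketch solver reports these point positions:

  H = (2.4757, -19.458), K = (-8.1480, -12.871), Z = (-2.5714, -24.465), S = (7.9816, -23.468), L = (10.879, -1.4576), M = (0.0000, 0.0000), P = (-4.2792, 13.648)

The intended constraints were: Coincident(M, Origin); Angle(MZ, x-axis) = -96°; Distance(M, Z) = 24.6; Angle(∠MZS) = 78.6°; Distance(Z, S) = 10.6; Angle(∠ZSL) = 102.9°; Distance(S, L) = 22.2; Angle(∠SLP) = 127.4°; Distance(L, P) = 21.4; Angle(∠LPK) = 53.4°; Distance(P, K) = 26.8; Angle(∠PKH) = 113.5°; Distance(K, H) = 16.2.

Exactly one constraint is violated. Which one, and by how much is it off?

Distance(K, H) = 16.2 — off by 3.70.

M = (0.00, 0.00) ✓; MZ at -96.00° ✓; |MZ| = 24.60 ✓; ∠MZS = 78.60° ✓; |ZS| = 10.60 ✓; ∠ZSL = 102.9° ✓; |SL| = 22.20 ✓; ∠SLP = 127.4° ✓; |LP| = 21.40 ✓; ∠LPK = 53.40° ✓; |PK| = 26.80 ✓; ∠PKH = 113.5° ✓; |KH| = 12.50 ✗.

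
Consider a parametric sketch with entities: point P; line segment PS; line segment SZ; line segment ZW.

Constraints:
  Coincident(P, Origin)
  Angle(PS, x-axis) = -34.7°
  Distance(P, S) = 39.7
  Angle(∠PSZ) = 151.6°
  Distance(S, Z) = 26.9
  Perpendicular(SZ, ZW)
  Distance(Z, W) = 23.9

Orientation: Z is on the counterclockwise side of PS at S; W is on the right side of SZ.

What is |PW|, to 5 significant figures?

75.182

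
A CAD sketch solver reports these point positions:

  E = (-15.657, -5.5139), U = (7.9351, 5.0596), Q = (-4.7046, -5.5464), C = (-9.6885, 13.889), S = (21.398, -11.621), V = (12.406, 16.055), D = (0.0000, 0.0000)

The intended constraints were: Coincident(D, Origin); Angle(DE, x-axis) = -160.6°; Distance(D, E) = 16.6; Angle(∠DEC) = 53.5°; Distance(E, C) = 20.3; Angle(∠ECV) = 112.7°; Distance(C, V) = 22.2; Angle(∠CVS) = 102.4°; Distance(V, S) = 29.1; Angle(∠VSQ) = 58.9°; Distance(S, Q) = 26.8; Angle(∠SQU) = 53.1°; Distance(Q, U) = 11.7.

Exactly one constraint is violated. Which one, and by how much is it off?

Distance(Q, U) = 11.7 — off by 4.80.

D = (0.00, 0.00) ✓; DE at -160.6° ✓; |DE| = 16.60 ✓; ∠DEC = 53.50° ✓; |EC| = 20.30 ✓; ∠ECV = 112.7° ✓; |CV| = 22.20 ✓; ∠CVS = 102.4° ✓; |VS| = 29.10 ✓; ∠VSQ = 58.90° ✓; |SQ| = 26.80 ✓; ∠SQU = 53.10° ✓; |QU| = 16.50 ✗.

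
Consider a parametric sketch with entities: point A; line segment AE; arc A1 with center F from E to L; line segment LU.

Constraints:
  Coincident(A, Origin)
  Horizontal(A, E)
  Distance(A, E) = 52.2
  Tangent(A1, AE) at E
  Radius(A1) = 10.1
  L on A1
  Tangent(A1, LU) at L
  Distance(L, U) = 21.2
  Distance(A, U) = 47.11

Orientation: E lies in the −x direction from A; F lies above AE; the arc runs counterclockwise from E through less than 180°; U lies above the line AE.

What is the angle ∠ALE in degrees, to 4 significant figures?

131.1°

Checks: |FL| = 10.10 ✓; ∠(FL, LU) = 90.00° ✓; |LU| = 21.20 ✓; |AU| = 47.11 ✓.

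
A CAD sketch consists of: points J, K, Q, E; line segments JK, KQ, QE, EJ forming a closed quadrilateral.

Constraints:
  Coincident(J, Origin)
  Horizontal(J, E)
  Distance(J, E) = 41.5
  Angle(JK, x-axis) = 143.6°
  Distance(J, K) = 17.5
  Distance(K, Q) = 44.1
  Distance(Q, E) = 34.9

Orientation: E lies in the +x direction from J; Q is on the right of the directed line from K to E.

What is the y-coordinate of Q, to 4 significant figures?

-22.74

J is at the origin; JE is horizontal with |JE| = 41.5 and E in +x, so E = (41.5, 0). JK runs at 143.6° with |JK| = 17.5, so K = (-14.09, 10.38). Q is determined by |KQ| = 44.1 and |QE| = 34.9 together: it lies at the intersection of circle(K, 44.1) and circle(E, 34.9). With |KE| = 56.55, the foot of the radical line on KE is 34.70 from K and the perpendicular offset is √(44.1² − 34.70²) = 27.22. Taking the right-of-KE solution: Q = (15.03, -22.74).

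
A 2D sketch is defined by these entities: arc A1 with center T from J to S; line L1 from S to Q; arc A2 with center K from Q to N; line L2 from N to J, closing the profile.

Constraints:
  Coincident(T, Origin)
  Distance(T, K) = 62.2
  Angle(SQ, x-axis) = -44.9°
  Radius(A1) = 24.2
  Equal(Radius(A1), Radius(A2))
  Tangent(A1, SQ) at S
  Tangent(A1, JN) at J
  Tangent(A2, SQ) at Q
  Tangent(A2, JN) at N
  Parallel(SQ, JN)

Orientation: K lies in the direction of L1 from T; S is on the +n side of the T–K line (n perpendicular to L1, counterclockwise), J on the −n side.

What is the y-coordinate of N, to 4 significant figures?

-61.05

The slot axis is L1's direction at -44.9°, so u = (cos -44.9°, sin -44.9°) = (0.7083, -0.7059) and n = (−sin -44.9°, cos -44.9°) = (0.7059, 0.7083). T is at the origin and K lies 62.2 along u from T, so K = 62.2·u = (44.06, -43.91). Tangency of A1 to both parallel lines with radius 24.2 puts S and J at T ± 24.2·n: S = (17.08, 17.14), J = (-17.08, -17.14). Equal radii place Q and N the same way about K: Q = K + 24.2·n = (61.14, -26.76), N = K − 24.2·n = (26.98, -61.05). So N.y = -61.05.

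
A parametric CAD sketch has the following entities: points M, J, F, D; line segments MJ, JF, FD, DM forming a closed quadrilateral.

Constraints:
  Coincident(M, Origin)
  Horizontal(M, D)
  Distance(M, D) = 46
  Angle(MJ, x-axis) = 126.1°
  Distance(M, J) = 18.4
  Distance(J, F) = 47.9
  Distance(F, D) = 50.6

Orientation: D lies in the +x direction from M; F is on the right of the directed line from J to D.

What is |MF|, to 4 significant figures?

30.67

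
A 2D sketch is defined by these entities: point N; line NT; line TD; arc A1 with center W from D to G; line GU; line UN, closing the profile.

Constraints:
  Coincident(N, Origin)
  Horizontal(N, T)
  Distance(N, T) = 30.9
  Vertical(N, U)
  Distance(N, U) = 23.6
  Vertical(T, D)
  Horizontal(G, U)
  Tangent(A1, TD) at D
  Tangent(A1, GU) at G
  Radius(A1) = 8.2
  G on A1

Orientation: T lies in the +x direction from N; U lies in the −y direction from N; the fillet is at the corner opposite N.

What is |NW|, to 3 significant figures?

27.4

N is at the origin; N and T share the same y with |NT| = 30.9 and T on the +x side, so T = (30.9, 0.00). NU is vertical with |NU| = 23.6 and U on the −y side, so U = (0.00, -23.6). The virtual corner opposite N is at (30.9, -23.6). A1 meets TD tangentially, so WD is at right angles to TD and since A1 is tangent to GU there, WG ⟂ GU, with radius 8.2, so the center W sits 8.2 in from both sides at W = (22.7, -15.4). Then |NW| = |W − N| = 27.4.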